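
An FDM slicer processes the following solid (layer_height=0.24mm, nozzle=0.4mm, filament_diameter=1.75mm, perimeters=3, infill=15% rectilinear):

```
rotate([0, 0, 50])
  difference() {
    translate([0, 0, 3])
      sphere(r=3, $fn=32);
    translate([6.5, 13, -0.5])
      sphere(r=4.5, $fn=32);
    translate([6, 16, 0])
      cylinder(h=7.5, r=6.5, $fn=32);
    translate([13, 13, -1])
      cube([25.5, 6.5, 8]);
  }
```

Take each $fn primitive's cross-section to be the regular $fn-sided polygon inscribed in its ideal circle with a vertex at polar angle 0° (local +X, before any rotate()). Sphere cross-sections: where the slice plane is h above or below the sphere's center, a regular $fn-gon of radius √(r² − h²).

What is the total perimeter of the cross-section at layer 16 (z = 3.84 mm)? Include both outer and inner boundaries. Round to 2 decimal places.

18.07 mm

At z = 3.84 mm: the r=3 sphere slices to a regular 32-gon of circumradius 2.880 (√(r²−h²) with h=0.84 from center) (perimeter = 2·32·2.880·sin(180°/32) = 18.07 mm); the r=4.5 sphere at (6.5, 13) contributes a regular 32-gon of circumradius √(4.5²−4.34²) = 1.189 (perimeter = 2·32·1.189·sin(180°/32) = 7.46 mm); the r=6.5 cylinder at (6, 16) gives a regular 32-gon of circumradius 6.5 (constant along its height) (perimeter = 2·32·6.500·sin(180°/32) = 40.78 mm); the 25.5×6.5 cube at (13, 13) contributes its full rectangle (perimeter 64.00 mm); Subtracting the remaining from the first: starting from the r=3 sphere, the r=4.5 sphere at (6.5, 13) misses the remaining region (no effect); the r=6.5 cylinder at (6, 16) misses the remaining region (no effect); the 25.5×6.5 cube at (13, 13) misses the remaining region (no effect) — boundary = 18.07 mm; (rotated 50° about Z; rotation is an isometry so areas/perimeters/island counts are preserved). Overall, the cross-section is a single solid region. Total boundary length (outer) = 18.07 mm.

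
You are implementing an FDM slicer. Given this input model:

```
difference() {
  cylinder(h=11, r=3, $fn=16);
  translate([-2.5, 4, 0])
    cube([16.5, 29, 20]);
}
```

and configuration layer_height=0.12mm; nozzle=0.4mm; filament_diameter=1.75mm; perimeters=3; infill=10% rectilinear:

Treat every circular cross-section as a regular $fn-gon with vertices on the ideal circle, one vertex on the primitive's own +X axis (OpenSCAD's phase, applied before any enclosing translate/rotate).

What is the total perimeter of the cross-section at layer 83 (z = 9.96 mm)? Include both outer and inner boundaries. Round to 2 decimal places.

At z = 9.96 mm: the r=3 cylinder gives a regular 16-gon of circumradius 3 (constant along its height) (perimeter = 2·16·3.000·sin(180°/16) = 18.73 mm); the cube at (-2.5, 4) (footprint 16.5×29) is included at this height (perimeter 91.00 mm); Subtracting the remaining from the first: starting from the r=3 cylinder, the 16.5×29 cube at (-2.5, 4) misses the remaining region (no effect) — boundary = 18.73 mm. Overall, the cross-section is a single solid region. Total boundary length (outer) = 18.73 mm.

18.73 mm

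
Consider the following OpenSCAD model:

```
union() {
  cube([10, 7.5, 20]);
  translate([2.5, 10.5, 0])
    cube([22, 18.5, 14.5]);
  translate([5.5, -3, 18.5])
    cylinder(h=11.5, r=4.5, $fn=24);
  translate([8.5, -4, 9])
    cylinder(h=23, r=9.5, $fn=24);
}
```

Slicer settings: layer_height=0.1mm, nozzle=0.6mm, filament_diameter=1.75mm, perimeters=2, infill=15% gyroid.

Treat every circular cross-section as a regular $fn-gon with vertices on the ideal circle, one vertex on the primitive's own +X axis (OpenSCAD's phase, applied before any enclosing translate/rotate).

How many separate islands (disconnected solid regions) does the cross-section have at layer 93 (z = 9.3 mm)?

At z = 9.3 mm: the cube is present — its section is the full 10×7.5 rectangle; the cube at (2.5, 10.5) (footprint 22×18.5) is included at this height; the cylinder at (5.5, -3) is not intersected at this z (z outside [18.5, 30]); the r=9.5 cylinder at (8.5, -4) gives a regular 24-gon of circumradius 9.5 (constant along its height); Taking the union: the regions partially overlap (shared area 41.56 mm²), so overlapping operands fuse into one piece — 2 connected regions. Overall, the cross-section has 2 separate islands. Island count = 2.

2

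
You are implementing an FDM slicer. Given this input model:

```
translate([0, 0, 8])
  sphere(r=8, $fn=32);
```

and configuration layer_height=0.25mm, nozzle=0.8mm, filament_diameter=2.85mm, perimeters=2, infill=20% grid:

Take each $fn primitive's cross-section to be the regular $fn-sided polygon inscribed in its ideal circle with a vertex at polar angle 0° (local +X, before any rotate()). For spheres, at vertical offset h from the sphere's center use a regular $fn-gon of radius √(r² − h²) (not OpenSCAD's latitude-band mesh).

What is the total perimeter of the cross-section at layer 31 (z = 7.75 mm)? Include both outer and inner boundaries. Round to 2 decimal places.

At z = 7.75 mm: the sphere: section is a regular 32-gon, circumradius = √(r²−h²) = √(8²−0.25²) = 7.996 (perimeter = 2·32·7.996·sin(180°/32) = 50.16 mm). Overall, the cross-section is a single solid region. Total boundary length (outer) = 50.16 mm.

50.16 mm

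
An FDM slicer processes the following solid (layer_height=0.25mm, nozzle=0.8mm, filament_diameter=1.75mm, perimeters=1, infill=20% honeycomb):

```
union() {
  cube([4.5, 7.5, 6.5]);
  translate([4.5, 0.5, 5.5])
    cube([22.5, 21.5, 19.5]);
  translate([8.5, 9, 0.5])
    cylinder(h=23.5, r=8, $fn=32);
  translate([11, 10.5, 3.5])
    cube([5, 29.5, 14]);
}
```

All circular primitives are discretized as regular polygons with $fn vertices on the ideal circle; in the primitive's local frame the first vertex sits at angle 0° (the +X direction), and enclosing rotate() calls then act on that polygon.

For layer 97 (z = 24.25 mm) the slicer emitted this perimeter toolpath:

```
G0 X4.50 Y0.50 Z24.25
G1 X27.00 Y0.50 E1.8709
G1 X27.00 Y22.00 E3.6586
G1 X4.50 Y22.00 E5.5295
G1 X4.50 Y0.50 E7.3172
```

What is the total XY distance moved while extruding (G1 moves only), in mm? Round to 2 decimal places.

88.00 mm

Sum the Euclidean lengths of each G1 segment: total = 88.00 mm.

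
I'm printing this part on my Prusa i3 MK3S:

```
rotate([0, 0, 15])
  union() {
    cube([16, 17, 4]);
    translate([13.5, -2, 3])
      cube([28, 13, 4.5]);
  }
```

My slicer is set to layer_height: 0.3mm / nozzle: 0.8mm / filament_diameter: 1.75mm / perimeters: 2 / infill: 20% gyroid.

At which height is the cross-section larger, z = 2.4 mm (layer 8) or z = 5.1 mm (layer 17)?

Layer 8 (z = 2.4): the 16×17 cube contributes its full rectangle (area 272.00 mm²); the cube at (13.5, -2) is not intersected at this z (z outside [3, 7.5]); Taking the union: only the 16×17 cube is present, so the union is just that shape — area = 272.00 mm²; (rotated 15° about Z; rotation is an isometry so areas/perimeters/island counts are preserved). So its area = 272.00 mm². Layer 17 (z = 5.1): the cube is not intersected at this z (z outside [0, 4]); the cube at (13.5, -2) is present — its section is the full 28×13 rectangle (area 364.00 mm²); Taking the union: only the 28×13 cube at (13.5, -2) is present, so the union is just that shape — area = 364.00 mm²; (rotated 15° about Z; rotation is an isometry so areas/perimeters/island counts are preserved). So its area = 364.00 mm². Layer 17 is larger (364.00 vs 272.00 mm²).

layer 17 (z = 5.1 mm)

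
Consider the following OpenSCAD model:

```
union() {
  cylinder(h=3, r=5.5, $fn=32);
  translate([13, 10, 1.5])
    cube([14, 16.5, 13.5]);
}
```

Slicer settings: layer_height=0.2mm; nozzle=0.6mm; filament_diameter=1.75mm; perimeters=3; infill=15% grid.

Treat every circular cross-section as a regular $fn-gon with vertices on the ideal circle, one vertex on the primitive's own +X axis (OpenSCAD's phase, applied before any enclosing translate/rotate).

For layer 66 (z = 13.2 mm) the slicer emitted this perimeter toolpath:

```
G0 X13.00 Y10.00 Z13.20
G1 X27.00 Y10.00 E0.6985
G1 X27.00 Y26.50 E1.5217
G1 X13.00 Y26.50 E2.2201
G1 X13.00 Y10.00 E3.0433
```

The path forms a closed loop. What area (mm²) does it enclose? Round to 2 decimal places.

231.00 mm²

Apply the shoelace formula to the sequence of (X, Y) vertices; enclosed area = 231.00 mm².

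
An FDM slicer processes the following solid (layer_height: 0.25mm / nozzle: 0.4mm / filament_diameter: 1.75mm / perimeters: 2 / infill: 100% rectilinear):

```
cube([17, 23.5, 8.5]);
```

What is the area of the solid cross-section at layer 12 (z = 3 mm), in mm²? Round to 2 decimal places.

At z = 3 mm: the 17×23.5 cube contributes its full rectangle (area 399.50 mm²). Overall, the cross-section is a single solid region. Net area = 399.50 mm².

399.50 mm²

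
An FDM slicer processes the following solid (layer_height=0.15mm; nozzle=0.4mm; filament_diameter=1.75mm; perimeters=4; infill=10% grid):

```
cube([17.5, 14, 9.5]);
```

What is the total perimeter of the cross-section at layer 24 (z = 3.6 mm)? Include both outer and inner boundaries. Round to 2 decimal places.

At z = 3.6 mm: the cube (footprint 17.5×14) is included at this height (perimeter 63.00 mm). Overall, the cross-section is a single solid region. Total boundary length (outer) = 63.00 mm.

63.00 mm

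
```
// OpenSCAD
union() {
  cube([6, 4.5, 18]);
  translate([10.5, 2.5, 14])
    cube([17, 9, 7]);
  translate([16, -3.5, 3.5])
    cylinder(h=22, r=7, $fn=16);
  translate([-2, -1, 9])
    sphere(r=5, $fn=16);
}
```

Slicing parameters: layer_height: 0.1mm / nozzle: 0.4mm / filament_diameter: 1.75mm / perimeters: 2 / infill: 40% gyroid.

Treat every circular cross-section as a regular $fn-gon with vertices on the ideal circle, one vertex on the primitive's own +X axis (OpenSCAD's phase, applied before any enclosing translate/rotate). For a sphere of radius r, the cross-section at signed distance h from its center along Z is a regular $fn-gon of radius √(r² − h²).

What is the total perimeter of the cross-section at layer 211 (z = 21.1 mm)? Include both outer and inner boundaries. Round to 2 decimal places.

At z = 21.1 mm: the cube is not intersected at this z (z outside [0, 18]); the cube at (10.5, 2.5) is absent (z outside [14, 21]); the r=7 cylinder at (16, -3.5) contributes a regular 16-gon of circumradius 7 (perimeter = 2·16·7.000·sin(180°/16) = 43.70 mm); the sphere at (-2, -1) is absent (|z−center|=12.100 > r=5); Merging all regions: only the r=7 cylinder at (16, -3.5) is present, so the union is just that shape — boundary = 43.70 mm. Overall, the cross-section is a single solid region. Total boundary length (outer) = 43.70 mm.

43.70 mm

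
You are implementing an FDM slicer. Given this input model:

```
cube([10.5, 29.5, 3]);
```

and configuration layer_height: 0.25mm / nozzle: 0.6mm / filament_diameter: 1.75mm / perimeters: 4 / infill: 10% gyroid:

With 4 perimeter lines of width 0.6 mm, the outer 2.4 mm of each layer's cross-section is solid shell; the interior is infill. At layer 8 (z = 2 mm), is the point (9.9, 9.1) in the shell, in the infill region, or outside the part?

At z = 2 mm: the cube is present — its section is the full 10.5×29.5 rectangle. Overall, the cross-section is a single solid region. The nearest boundary edge runs (10.50, 0.00)→(10.50, 29.50); distance from the point to it = 0.60 mm. The point is inside the cross-section, 0.60 mm from the nearest boundary — within the 2.4 mm shell band (4 × 0.6).

shell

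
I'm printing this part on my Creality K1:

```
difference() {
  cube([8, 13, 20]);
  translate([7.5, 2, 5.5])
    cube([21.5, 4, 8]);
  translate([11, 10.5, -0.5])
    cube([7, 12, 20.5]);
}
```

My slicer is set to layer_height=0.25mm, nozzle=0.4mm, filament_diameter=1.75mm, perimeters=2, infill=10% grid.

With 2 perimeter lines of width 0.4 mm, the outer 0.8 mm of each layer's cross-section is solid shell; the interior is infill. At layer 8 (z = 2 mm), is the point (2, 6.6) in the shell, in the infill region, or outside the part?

infill

At z = 2 mm: the 8×13 cube contributes its full rectangle; the cube at (7.5, 2) does not reach this height (z outside [5.5, 13.5]); the 7×12 cube at (11, 10.5) contributes its full rectangle; Subtracting the remaining from the first: starting from the 8×13 cube, the 7×12 cube at (11, 10.5) misses the remaining region (no effect) — 1 connected region. Overall, the cross-section is a single solid region. The nearest boundary edge runs (0.00, 0.00)→(0.00, 13.00); distance from the point to it = 2.00 mm. The point is inside the cross-section and 2.00 mm from the nearest boundary — more than the 0.8 mm shell width (2 × 0.4), so it's in the infill interior.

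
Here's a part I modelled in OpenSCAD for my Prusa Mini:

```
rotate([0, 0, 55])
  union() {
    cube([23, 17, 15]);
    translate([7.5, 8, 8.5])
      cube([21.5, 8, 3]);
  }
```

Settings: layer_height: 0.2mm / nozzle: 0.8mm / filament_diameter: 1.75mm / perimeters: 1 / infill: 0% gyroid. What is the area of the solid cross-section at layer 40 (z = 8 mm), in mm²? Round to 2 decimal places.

391.00 mm²

At z = 8 mm: the cube is present — its section is the full 23×17 rectangle (area 391.00 mm²); the cube at (7.5, 8) is absent (z outside [8.5, 11.5]); Combining (union): only the 23×17 cube is present, so the union is just that shape — area = 391.00 mm²; (whole slice rotated 55° about Z — lengths, areas and connectivity unchanged). Overall, the cross-section is a single solid region. Net area = 391.00 mm².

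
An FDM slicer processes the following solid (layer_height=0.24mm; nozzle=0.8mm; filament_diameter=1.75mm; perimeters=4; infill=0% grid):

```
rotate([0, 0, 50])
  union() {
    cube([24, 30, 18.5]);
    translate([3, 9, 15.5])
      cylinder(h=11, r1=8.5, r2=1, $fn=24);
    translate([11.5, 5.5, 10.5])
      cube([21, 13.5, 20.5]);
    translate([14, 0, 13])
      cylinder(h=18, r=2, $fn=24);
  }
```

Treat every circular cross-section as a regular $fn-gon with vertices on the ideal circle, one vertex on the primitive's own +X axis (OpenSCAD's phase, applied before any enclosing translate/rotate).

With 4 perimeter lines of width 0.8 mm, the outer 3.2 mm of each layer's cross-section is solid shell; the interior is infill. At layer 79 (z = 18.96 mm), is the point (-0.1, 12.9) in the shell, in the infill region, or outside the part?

At z = 18.96 mm: the cube is absent (z outside [0, 18.5]); the cone at (3, 9) contributes a regular 24-gon of circumradius 6.141 (interpolated between r1=8.5 and r2=1 at t=0.315); the 21×13.5 cube at (11.5, 5.5) contributes its full rectangle; the cylinder at (14, 0): section is a regular 24-gon, circumradius r=2; Combining (union): the 3 present regions are separate (no shared area or edge), so areas and boundary lengths simply add and each stays a separate island — 3 connected regions; (rotated 50° about Z; rotation is an isometry so areas/perimeters/island counts are preserved). Overall, the cross-section has 3 separate islands. Undo the 50° rotation: the query point maps to (9.818, 8.369) in the un-rotated model frame. The nearest boundary edge runs (9.14, 9.00)→(8.93, 7.41); distance from the point to it = 0.75 mm. The point is not inside any of the regions above, so it lies outside the cross-section (0.75 mm from the nearest boundary).

outside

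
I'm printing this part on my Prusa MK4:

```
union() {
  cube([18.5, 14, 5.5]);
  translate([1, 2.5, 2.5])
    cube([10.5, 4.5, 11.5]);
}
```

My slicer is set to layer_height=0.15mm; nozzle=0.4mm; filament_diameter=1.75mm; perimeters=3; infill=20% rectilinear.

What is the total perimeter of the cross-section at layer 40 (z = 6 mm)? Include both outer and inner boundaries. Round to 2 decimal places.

At z = 6 mm: the cube is absent (z outside [0, 5.5]); the cube at (1, 2.5) is present — its section is the full 10.5×4.5 rectangle (perimeter 30.00 mm); Taking the union: only the 10.5×4.5 cube at (1, 2.5) is present, so the union is just that shape — boundary = 30.00 mm. Overall, the cross-section is a single solid region. Total boundary length (outer) = 30.00 mm.

30.00 mm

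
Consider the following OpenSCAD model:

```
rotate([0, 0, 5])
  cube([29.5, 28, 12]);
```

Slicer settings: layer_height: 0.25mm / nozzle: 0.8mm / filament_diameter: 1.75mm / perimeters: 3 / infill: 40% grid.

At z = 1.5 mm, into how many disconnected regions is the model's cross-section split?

At z = 1.5 mm: the cube (footprint 29.5×28) is included at this height; (rotated 5° about Z; rotation is an isometry so areas/perimeters/island counts are preserved). The result has 1 disconnected region.

1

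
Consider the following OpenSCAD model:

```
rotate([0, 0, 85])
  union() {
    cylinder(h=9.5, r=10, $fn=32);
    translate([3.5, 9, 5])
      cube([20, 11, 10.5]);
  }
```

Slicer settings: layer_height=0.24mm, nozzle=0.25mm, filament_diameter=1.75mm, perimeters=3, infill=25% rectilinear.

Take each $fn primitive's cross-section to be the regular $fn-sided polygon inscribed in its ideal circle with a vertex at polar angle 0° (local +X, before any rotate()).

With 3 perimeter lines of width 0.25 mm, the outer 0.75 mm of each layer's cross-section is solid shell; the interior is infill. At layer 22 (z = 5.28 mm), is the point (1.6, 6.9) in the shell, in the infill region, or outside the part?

infill

At z = 5.28 mm: the cylinder: section is a regular 32-gon, circumradius r=10; the 20×11 cube at (3.5, 9) contributes its full rectangle; Taking the union: the regions partially overlap (shared area 0.15 mm²), so overlapping operands fuse into one piece — 1 connected region; (rotated 85° about Z; rotation is an isometry so areas/perimeters/island counts are preserved). Overall, the cross-section is a single solid region. Undo the 85° rotation: the query point maps to (7.013, -0.993) in the un-rotated model frame. The nearest boundary edge runs (10.00, 0.00)→(9.81, -1.95); distance from the point to it = 2.88 mm. The point is inside the cross-section and 2.88 mm from the nearest boundary — more than the 0.75 mm shell width (3 × 0.25), so it's in the infill interior.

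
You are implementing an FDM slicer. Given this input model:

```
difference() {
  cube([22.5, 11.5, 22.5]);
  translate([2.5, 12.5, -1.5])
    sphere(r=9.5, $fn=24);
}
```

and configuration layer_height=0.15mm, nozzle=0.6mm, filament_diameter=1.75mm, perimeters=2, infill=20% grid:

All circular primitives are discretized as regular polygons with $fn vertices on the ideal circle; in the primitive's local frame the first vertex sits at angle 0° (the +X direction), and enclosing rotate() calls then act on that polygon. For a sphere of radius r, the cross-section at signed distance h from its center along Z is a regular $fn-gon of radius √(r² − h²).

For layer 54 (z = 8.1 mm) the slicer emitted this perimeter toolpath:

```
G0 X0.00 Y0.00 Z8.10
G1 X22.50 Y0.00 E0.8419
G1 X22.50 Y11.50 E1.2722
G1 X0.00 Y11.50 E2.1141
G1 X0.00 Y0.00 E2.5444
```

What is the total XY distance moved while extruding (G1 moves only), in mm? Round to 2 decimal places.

68.00 mm

Sum the Euclidean lengths of each G1 segment: total = 68.00 mm.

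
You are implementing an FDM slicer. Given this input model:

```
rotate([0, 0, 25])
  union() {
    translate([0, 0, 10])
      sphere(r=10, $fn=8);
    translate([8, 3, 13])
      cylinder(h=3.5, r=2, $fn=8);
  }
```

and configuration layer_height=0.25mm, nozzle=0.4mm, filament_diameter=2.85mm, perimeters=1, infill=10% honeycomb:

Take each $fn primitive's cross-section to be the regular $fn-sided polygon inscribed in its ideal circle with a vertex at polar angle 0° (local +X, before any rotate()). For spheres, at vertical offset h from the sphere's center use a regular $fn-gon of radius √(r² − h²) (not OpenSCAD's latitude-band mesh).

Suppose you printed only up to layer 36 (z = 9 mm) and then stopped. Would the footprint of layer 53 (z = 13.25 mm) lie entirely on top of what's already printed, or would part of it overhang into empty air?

part overhangs

Compare the two slices. At z = 9: the r=10 sphere contributes a regular 8-gon of circumradius √(10²−1²) = 9.950 (area = (8/2)·9.950²·sin(360°/8) = 280.01 mm²); the cylinder at (8, 3) does not reach this height (z outside [13, 16.5]); Merging all regions: only the r=10 sphere is present, so the union is just that shape — area = 280.01 mm²; (whole slice rotated 25° about Z — lengths, areas and connectivity unchanged). At z = 13.25: the sphere: section is a regular 8-gon, circumradius = √(r²−h²) = √(10²−3.25²) = 9.457 (area = (8/2)·9.457²·sin(360°/8) = 252.97 mm²); the r=2 cylinder at (8, 3) contributes a regular 8-gon of circumradius 2 (area = (8/2)·2.000²·sin(360°/8) = 11.31 mm²); Taking the union: the regions partially overlap — summed areas 264.28 mm² minus the doubly-counted overlap 6.39 mm² gives 257.89 mm² — area = 257.89 mm²; (rotated 25° about Z; rotation is an isometry so areas/perimeters/island counts are preserved). Checking containment: at z = 13.25 the cross-section extends beyond the z = 9 cross-section by about 3.24 mm².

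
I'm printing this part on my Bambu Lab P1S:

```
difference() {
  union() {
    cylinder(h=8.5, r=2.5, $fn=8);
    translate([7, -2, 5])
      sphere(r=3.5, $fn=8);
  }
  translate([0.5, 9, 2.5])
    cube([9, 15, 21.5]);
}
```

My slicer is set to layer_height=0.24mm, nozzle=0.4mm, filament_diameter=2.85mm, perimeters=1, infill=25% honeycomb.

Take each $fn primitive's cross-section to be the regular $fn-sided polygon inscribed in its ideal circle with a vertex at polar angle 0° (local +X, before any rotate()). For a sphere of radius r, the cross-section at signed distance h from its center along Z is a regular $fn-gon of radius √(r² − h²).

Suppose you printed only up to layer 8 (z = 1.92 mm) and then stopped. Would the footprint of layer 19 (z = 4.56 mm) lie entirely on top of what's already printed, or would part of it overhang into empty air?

part overhangs

Compare the two slices. At z = 1.92: the r=2.5 cylinder gives a regular 8-gon of circumradius 2.5 (constant along its height) (area = (8/2)·2.500²·sin(360°/8) = 17.68 mm²); the r=3.5 sphere at (7, -2) contributes a regular 8-gon of circumradius √(3.5²−3.08²) = 1.662 (area = (8/2)·1.662²·sin(360°/8) = 7.82 mm²); Merging all regions: the 2 present regions are separate (no shared area or edge), so areas and boundary lengths simply add and each stays a separate island — area = 25.49 mm²; the cube at (0.5, 9) is not intersected at this z (z outside [2.5, 24]); Taking the first minus the rest: none of the subtracted shapes is present at this height, so that combined region is unchanged — area = 25.49 mm². At z = 4.56: the r=2.5 cylinder contributes a regular 8-gon of circumradius 2.5 (area = (8/2)·2.500²·sin(360°/8) = 17.68 mm²); the r=3.5 sphere at (7, -2) contributes a regular 8-gon of circumradius √(3.5²−0.44²) = 3.472 (area = (8/2)·3.472²·sin(360°/8) = 34.10 mm²); Taking the union: the 2 present regions are separate (no shared area or edge), so areas and boundary lengths simply add and each stays a separate island — area = 51.78 mm²; the cube at (0.5, 9) is present — its section is the full 9×15 rectangle (area 135.00 mm²); Subtracting the remaining from the first: starting from that combined region (51.78 mm²), the 9×15 cube at (0.5, 9) misses the remaining region (no effect) — area = 51.78 mm². Checking containment: at z = 4.56 the cross-section extends beyond the z = 1.92 cross-section by about 26.28 mm².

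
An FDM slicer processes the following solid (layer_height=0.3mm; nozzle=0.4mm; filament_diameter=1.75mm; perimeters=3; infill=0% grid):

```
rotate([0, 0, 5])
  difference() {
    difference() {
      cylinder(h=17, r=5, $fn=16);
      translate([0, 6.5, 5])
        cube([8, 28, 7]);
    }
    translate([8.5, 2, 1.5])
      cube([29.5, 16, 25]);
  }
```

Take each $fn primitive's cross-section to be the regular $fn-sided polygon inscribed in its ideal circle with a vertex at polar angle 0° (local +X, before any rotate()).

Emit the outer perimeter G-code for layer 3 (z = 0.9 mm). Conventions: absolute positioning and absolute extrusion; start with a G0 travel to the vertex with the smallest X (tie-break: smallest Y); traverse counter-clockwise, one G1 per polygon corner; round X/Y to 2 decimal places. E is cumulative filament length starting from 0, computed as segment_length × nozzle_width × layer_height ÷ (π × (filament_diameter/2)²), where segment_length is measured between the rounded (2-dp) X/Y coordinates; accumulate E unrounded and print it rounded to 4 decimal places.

G0 X-4.98 Y-0.44 Z0.90
G1 X-4.44 Y-2.31 E0.0971
G1 X-3.21 Y-3.83 E0.1947
G1 X-1.50 Y-4.77 E0.2920
G1 X0.44 Y-4.98 E0.3894
G1 X2.31 Y-4.44 E0.4865
G1 X3.83 Y-3.21 E0.5840
G1 X4.77 Y-1.50 E0.6814
G1 X4.98 Y0.44 E0.7787
G1 X4.44 Y2.31 E0.8758
G1 X3.21 Y3.83 E0.9734
G1 X1.50 Y4.77 E1.0707
G1 X-0.44 Y4.98 E1.1681
G1 X-2.31 Y4.44 E1.2652
G1 X-3.83 Y3.21 E1.3627
G1 X-4.77 Y1.50 E1.4601
G1 X-4.98 Y-0.44 E1.5575

At z = 0.9 mm: the r=5 cylinder contributes a regular 16-gon of circumradius 5; the cube at (0, 6.5) is not intersected at this z (z outside [5, 12]); After the difference (first − rest): none of the subtracted shapes is present at this height, so the r=5 cylinder is unchanged — 1 connected region; the cube at (8.5, 2) does not reach this height (z outside [1.5, 26.5]); After the difference (first − rest): none of the subtracted shapes is present at this height, so that combined region is unchanged — 1 connected region; (rotated 5° about Z; rotation is an isometry so areas/perimeters/island counts are preserved). The outline is a single polygon with 16 vertices. Extrusion per mm of travel: 0.4 × 0.3 / (π × 0.875²) = 0.049890. Accumulating E over each segment gives final E = 1.5575.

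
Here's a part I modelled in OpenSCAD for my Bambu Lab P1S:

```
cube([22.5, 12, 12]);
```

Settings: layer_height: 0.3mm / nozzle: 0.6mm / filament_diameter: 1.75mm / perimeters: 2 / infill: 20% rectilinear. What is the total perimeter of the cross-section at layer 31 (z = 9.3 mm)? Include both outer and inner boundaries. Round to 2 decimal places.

At z = 9.3 mm: the cube (footprint 22.5×12) is included at this height (perimeter 69.00 mm). Overall, the cross-section is a single solid region. Total boundary length (outer) = 69.00 mm.

69.00 mm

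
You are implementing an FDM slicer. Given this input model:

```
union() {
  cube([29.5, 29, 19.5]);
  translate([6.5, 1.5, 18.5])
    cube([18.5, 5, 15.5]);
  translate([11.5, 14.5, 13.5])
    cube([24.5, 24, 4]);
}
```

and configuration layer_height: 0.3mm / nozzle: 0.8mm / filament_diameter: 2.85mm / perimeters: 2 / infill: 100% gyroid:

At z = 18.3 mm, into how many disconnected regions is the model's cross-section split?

1

At z = 18.3 mm: the cube is present — its section is the full 29.5×29 rectangle; the cube at (6.5, 1.5) is absent (z outside [18.5, 34]); the cube at (11.5, 14.5) is not intersected at this z (z outside [13.5, 17.5]); Combining (union): only the 29.5×29 cube is present, so the union is just that shape — 1 connected region. The result has 1 disconnected region.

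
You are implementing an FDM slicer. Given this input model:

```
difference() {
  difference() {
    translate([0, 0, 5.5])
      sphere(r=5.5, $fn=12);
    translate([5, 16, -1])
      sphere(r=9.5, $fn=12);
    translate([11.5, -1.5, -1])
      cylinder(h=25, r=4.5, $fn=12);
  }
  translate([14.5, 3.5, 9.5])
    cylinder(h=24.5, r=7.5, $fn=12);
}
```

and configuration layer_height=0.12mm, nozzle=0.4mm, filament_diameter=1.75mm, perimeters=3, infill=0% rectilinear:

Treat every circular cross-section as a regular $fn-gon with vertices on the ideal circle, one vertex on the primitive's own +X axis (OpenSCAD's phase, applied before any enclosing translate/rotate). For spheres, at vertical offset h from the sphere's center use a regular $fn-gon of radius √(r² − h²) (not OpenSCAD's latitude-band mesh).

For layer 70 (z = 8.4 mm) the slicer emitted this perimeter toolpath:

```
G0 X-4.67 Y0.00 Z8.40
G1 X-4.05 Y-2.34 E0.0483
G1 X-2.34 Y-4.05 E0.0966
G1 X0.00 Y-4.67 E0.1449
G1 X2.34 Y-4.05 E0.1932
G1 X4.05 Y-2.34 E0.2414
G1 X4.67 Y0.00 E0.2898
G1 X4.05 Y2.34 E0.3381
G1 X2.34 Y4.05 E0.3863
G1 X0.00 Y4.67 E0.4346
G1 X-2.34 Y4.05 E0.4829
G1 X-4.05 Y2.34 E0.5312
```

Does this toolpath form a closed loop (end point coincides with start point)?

Start point (G0): (-4.67, 0.00). End point (last G1): the path does not return to the start — open.

no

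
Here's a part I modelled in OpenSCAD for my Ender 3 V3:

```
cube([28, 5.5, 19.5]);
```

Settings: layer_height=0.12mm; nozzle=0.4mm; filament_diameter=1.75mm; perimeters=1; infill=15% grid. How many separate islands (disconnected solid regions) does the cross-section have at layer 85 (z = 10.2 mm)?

1

At z = 10.2 mm: the 28×5.5 cube contributes its full rectangle. Overall, the cross-section is a single solid region. Island count = 1.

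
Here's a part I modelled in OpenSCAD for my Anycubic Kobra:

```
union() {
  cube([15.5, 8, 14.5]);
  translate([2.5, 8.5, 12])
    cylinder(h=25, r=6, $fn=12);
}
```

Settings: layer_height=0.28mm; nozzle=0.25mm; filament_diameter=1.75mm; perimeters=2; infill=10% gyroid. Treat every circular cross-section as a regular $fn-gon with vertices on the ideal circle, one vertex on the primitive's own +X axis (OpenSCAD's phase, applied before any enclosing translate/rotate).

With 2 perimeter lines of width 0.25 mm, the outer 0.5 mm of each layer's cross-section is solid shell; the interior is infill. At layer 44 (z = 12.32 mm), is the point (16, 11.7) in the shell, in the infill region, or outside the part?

outside

At z = 12.32 mm: the cube is present — its section is the full 15.5×8 rectangle; the r=6 cylinder at (2.5, 8.5) contributes a regular 12-gon of circumradius 6; Taking the union: the regions partially overlap (shared area 36.95 mm²), so overlapping operands fuse into one piece — 1 connected region. Overall, the cross-section is a single solid region. The nearest boundary edge runs (15.50, 8.00)→(15.50, 0.00); distance from the point to it = 3.73 mm. The point is not inside any of the regions above, so it lies outside the cross-section (3.73 mm from the nearest boundary).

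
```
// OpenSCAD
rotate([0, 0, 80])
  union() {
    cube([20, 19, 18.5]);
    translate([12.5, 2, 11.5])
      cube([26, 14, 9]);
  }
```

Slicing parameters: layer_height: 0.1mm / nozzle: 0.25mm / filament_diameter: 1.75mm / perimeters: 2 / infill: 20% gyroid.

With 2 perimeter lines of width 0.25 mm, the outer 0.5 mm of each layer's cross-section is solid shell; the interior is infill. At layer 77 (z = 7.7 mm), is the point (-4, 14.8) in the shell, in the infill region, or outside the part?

infill

At z = 7.7 mm: the cube is present — its section is the full 20×19 rectangle; the cube at (12.5, 2) does not reach this height (z outside [11.5, 20.5]); Taking the union: only the 20×19 cube is present, so the union is just that shape — 1 connected region; (whole slice rotated 80° about Z — lengths, areas and connectivity unchanged). Overall, the cross-section is a single solid region. Undo the 80° rotation: the query point maps to (13.881, 6.509) in the un-rotated model frame. The nearest boundary edge runs (20.00, 0.00)→(20.00, 19.00); distance from the point to it = 6.12 mm. The point is inside the cross-section and 6.12 mm from the nearest boundary — more than the 0.5 mm shell width (2 × 0.25), so it's in the infill interior.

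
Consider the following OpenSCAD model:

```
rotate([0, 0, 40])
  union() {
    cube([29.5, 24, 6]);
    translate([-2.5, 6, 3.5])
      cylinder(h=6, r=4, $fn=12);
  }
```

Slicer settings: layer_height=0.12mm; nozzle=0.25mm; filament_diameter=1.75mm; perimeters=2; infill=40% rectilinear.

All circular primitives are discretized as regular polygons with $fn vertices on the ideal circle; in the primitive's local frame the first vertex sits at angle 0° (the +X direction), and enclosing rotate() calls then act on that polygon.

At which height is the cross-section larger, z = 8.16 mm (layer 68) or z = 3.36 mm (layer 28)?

layer 28 (z = 3.36 mm)

Layer 68 (z = 8.16): the cube is absent (z outside [0, 6]); the r=4 cylinder at (-2.5, 6) contributes a regular 12-gon of circumradius 4 (area = (12/2)·4.000²·sin(360°/12) = 48.00 mm²); Combining (union): only the r=4 cylinder at (-2.5, 6) is present, so the union is just that shape — area = 48.00 mm²; (whole slice rotated 40° about Z — lengths, areas and connectivity unchanged). So its area = 48.00 mm². Layer 28 (z = 3.36): the cube is present — its section is the full 29.5×24 rectangle (area 708.00 mm²); the cylinder at (-2.5, 6) is not intersected at this z (z outside [3.5, 9.5]); Merging all regions: only the 29.5×24 cube is present, so the union is just that shape — area = 708.00 mm²; (rotated 40° about Z; rotation is an isometry so areas/perimeters/island counts are preserved). So its area = 708.00 mm². Layer 28 is larger (708.00 vs 48.00 mm²).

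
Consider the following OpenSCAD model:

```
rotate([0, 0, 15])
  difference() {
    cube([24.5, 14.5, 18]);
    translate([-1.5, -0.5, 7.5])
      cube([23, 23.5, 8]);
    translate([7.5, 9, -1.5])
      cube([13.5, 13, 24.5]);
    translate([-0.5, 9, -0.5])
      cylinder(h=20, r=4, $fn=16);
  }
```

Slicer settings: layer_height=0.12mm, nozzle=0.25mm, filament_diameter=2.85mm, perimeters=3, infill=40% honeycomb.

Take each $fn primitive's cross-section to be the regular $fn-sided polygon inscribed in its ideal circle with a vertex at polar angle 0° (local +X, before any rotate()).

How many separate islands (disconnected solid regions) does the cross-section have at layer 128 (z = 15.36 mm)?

1

At z = 15.36 mm: the 24.5×14.5 cube contributes its full rectangle; the cube at (-1.5, -0.5) (footprint 23×23.5) is included at this height; the 13.5×13 cube at (7.5, 9) contributes its full rectangle; the cylinder at (-0.5, 9): section is a regular 16-gon, circumradius r=4; Subtracting the remaining from the first: starting from the 24.5×14.5 cube, the 23×23.5 cube at (-1.5, -0.5) partially overlaps it — only the 311.75 mm² overlap (of its 540.50 mm²) is removed, clipping the outline; the 13.5×13 cube at (7.5, 9) misses the remaining region (no effect); the r=4 cylinder at (-0.5, 9) misses the remaining region (no effect) — 1 connected region; (whole slice rotated 15° about Z — lengths, areas and connectivity unchanged). Overall, the cross-section is a single solid region. Island count = 1.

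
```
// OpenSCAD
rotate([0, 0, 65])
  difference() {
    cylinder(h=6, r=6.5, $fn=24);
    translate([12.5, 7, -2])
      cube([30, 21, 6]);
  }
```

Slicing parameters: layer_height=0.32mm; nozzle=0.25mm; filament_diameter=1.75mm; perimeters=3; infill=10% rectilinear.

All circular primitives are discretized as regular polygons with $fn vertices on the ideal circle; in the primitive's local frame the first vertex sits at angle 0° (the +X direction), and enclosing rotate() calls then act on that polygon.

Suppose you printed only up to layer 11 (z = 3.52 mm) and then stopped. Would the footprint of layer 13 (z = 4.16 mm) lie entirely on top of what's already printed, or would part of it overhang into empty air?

entirely on top

Compare the two slices. At z = 3.52: the r=6.5 cylinder contributes a regular 24-gon of circumradius 6.5 (area = (24/2)·6.500²·sin(360°/24) = 131.22 mm²); the cube at (12.5, 7) (footprint 30×21) is included at this height (area 630.00 mm²); After the difference (first − rest): starting from the r=6.5 cylinder (131.22 mm²), the 30×21 cube at (12.5, 7) misses the remaining region (no effect) — area = 131.22 mm²; (rotated 65° about Z; rotation is an isometry so areas/perimeters/island counts are preserved). At z = 4.16: the r=6.5 cylinder contributes a regular 24-gon of circumradius 6.5 (area = (24/2)·6.500²·sin(360°/24) = 131.22 mm²); the cube at (12.5, 7) is absent (z outside [-2, 4]); After the difference (first − rest): none of the subtracted shapes is present at this height, so the r=6.5 cylinder is unchanged — area = 131.22 mm²; (rotated 65° about Z; rotation is an isometry so areas/perimeters/island counts are preserved). Checking containment: the cross-section at z = 4.16 is a subset of the cross-section at z = 3.52.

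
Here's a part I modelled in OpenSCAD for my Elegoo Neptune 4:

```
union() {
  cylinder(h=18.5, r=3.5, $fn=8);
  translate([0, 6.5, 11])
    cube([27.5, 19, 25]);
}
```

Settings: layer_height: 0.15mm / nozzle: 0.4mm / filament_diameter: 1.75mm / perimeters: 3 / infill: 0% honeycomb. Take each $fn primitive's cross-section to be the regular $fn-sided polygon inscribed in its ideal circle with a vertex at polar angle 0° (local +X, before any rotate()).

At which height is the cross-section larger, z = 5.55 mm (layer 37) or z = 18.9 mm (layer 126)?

Layer 37 (z = 5.55): the r=3.5 cylinder gives a regular 8-gon of circumradius 3.5 (constant along its height) (area = (8/2)·3.500²·sin(360°/8) = 34.65 mm²); the cube at (0, 6.5) is not intersected at this z (z outside [11, 36]); Taking the union: only the r=3.5 cylinder is present, so the union is just that shape — area = 34.65 mm². So its area = 34.65 mm². Layer 126 (z = 18.9): the cylinder is absent (z outside [0, 18.5]); the cube at (0, 6.5) (footprint 27.5×19) is included at this height (area 522.50 mm²); Taking the union: only the 27.5×19 cube at (0, 6.5) is present, so the union is just that shape — area = 522.50 mm². So its area = 522.50 mm². Layer 126 is larger (522.50 vs 34.65 mm²).

layer 126 (z = 18.9 mm)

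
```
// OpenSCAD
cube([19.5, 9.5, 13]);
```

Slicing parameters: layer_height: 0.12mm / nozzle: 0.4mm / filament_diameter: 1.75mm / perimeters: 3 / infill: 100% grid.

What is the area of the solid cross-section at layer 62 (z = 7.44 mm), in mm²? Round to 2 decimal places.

At z = 7.44 mm: the cube (footprint 19.5×9.5) is included at this height (area 185.25 mm²). Overall, the cross-section is a single solid region. Net area = 185.25 mm².

185.25 mm²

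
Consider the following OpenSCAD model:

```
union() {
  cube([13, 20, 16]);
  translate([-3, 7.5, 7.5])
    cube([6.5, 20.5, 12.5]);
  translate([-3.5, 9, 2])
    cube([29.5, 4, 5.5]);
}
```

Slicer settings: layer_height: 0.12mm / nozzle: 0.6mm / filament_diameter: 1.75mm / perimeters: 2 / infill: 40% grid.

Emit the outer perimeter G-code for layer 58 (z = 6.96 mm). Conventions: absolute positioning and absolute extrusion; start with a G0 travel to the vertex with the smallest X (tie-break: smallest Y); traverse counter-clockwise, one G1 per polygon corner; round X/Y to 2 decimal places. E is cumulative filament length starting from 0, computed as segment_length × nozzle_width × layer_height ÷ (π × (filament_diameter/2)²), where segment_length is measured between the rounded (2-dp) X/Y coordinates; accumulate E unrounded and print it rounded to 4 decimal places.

G0 X-3.50 Y9.00 Z6.96
G1 X0.00 Y9.00 E0.1048
G1 X0.00 Y0.00 E0.3742
G1 X13.00 Y0.00 E0.7633
G1 X13.00 Y9.00 E1.0327
G1 X26.00 Y9.00 E1.4219
G1 X26.00 Y13.00 E1.5416
G1 X13.00 Y13.00 E1.9308
G1 X13.00 Y20.00 E2.1403
G1 X0.00 Y20.00 E2.5294
G1 X0.00 Y13.00 E2.7390
G1 X-3.50 Y13.00 E2.8437
G1 X-3.50 Y9.00 E2.9635

At z = 6.96 mm: the cube (footprint 13×20) is included at this height; the cube at (-3, 7.5) is absent (z outside [7.5, 20]); the cube at (-3.5, 9) (footprint 29.5×4) is included at this height; Taking the union: the regions partially overlap (shared area 52.00 mm²), so overlapping operands fuse into one piece — 1 connected region. The outline is a single polygon with 12 vertices. Extrusion per mm of travel: 0.6 × 0.12 / (π × 0.875²) = 0.029934. Accumulating E over each segment gives final E = 2.9635.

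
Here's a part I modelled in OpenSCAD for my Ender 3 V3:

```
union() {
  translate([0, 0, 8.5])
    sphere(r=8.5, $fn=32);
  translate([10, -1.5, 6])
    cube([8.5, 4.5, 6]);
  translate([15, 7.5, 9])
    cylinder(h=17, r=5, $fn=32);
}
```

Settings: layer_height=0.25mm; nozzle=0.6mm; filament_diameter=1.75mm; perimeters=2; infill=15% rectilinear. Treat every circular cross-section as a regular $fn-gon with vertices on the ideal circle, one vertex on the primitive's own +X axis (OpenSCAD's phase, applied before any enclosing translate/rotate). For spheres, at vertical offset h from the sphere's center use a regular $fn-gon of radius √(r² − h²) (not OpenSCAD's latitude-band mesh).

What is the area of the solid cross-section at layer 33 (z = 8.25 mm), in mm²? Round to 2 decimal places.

At z = 8.25 mm: the sphere: section is a regular 32-gon, circumradius = √(r²−h²) = √(8.5²−0.25²) = 8.496 (area = (32/2)·8.496²·sin(360°/32) = 225.33 mm²); the cube at (10, -1.5) is present — its section is the full 8.5×4.5 rectangle (area 38.25 mm²); the cylinder at (15, 7.5) is not intersected at this z (z outside [9, 26]); Combining (union): the 2 present regions are separate (no shared area or edge), so areas and boundary lengths simply add and each stays a separate island — area = 263.58 mm². Overall, the cross-section has 2 separate islands. Net area = 263.58 mm².

263.58 mm²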